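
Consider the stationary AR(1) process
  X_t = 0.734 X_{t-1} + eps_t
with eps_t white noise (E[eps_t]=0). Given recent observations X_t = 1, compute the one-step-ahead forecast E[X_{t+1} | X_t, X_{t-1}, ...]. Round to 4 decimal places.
E[X_{t+1} \mid \mathcal F_t] = 0.7340

For an AR(p) model X_t = c + sum_i phi_i X_{t-i} + eps_t, the
one-step-ahead conditional mean is
  E[X_{t+1} | X_t, ...] = c + sum_i phi_i X_{t+1-i}.
Substitute known values:
  E[X_{t+1} | ...] = (0.734) * (1)
                   = 0.7340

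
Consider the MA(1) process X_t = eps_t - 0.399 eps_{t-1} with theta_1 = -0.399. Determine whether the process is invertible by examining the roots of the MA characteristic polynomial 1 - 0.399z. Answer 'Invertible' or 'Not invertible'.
\text{Invertible}

The MA(q) characteristic polynomial is P(z) = 1 - 0.399z.
Invertibility requires all roots to lie outside the unit circle, i.e. |z| > 1 for every root.
This is linear in z: 1 + (-0.399) z = 0  =>  z = -1/(-0.399) = 2.506266,  |z| = 2.506266.
Moduli of all roots: 2.5063.
All moduli strictly greater than 1? Yes.
Verdict: Invertible.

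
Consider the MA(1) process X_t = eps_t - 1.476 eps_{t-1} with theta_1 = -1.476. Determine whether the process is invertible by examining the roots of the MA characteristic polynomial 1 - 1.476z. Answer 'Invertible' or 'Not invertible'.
\text{Not invertible}

The MA(q) characteristic polynomial is P(z) = 1 - 1.476z.
Invertibility requires all roots to lie outside the unit circle, i.e. |z| > 1 for every root.
This is linear in z: 1 + (-1.476) z = 0  =>  z = -1/(-1.476) = 0.677507,  |z| = 0.677507.
Moduli of all roots: 0.6775.
All moduli strictly greater than 1? No.
Verdict: Not invertible.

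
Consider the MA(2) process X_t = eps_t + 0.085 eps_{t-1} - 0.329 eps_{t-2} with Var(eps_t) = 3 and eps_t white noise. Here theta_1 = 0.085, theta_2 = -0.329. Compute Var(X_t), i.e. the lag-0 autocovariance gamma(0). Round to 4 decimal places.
\gamma(0) = 3.3464

For an MA(q) process X_t = eps_t + sum_i theta_i eps_{t-i} with
Var(eps_t) = sigma^2, the variance is
  gamma(0) = sigma^2 * (1 + sum_i theta_i^2).
  sum_i theta_i^2 = (0.085)^2 + (-0.329)^2 = 0.007225 + 0.108241 = 0.115466.
  gamma(0) = 3 * (1 + 0.115466) = 3 * 1.115466 = 3.346398, which rounds to 3.3464.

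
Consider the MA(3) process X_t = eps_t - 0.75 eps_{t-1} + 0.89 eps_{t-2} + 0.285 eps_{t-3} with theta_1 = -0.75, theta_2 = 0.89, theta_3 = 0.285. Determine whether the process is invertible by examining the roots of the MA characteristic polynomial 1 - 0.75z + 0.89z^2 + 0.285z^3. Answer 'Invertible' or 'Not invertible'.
\text{Not invertible}

The MA(q) characteristic polynomial is P(z) = 1 - 0.75z + 0.89z^2 + 0.285z^3.
Invertibility requires all roots to lie outside the unit circle, i.e. |z| > 1 for every root.
Degree 3: look for a simple real root z0 first, then factor out (1 - z/z0) and solve the remaining quadratic.
Testing z0 = -4: P(-4) = 1 + (-0.75)(-4) + (0.89)(-4)^2 + (0.285)(-4)^3
  = 1 + (3) + (14.24) + (-18.24) = 0.  So z_0 = -4 is a root, |z_0| = 4.
Divide out the factor (1 + 0.25 z) = (1 - z/z0) (since 1/z0 = -0.25):
  P(z) = (1 + 0.25 z)(1 + (-1) z + (1.14) z^2)
  [check: z-coef -1 - (-0.25) = -0.75; z^2-coef 1.14 - (-0.25)(-1) = 0.89; z^3-coef -(-0.25)(1.14) = 0.285.]
Remaining roots from the quadratic factor 1 + (-1) z + (1.14) z^2:
  Set 1 + (-1) z + (1.14) z^2 = 0, i.e. a z^2 + b z + c = 0 with a = 1.14, b = -1, c = 1.
  Discriminant D = b^2 - 4ac = (-1)^2 - 4*(1.14)*1 = 1 - (4.56) = -3.56.
  D < 0, so the roots are the complex-conjugate pair z = (-b +/- i sqrt(-D)) / (2a) = 0.4386 +/- 0.8275i.
  For a conjugate pair |z|^2 = z * conj(z) = (product of roots) = c/a = 1/(1.14) = 0.877193, so |z| = sqrt(0.877193) = 0.9366 for both roots.
Moduli of all roots: 4.0000, 0.9366, 0.9366.
All moduli strictly greater than 1? No.
Verdict: Not invertible.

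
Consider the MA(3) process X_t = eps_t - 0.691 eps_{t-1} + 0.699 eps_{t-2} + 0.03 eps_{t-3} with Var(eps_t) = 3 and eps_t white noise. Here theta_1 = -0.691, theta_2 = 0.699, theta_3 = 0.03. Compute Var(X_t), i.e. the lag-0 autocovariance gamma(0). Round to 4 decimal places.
\gamma(0) = 5.9009

For an MA(q) process X_t = eps_t + sum_i theta_i eps_{t-i} with
Var(eps_t) = sigma^2, the variance is
  gamma(0) = sigma^2 * (1 + sum_i theta_i^2).
  sum_i theta_i^2 = (-0.691)^2 + (0.699)^2 + (0.03)^2 = 0.477481 + 0.488601 + 0.0009 = 0.966982.
  gamma(0) = 3 * (1 + 0.966982) = 3 * 1.966982 = 5.900946, which rounds to 5.9009.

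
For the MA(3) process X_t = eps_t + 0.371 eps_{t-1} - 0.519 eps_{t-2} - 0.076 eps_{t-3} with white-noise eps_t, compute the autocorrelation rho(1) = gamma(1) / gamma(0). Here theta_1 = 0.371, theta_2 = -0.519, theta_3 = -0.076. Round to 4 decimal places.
\rho(1) = 0.1542

For an MA(q) process with theta_0 = 1, the autocovariance is
  gamma(k) = sigma^2 * sum_{i=0..q-k} theta_i * theta_{i+k},
and rho(k) = gamma(k) / gamma(0). Sigma^2 cancels.
  numerator   = (1)*(0.371) + (0.371)*(-0.519) + (-0.519)*(-0.076) = 0.217895.
  denominator = (1)^2 + (0.371)^2 + (-0.519)^2 + (-0.076)^2 = 1.412778.
  rho(1) = 0.217895 / 1.412778 = 0.1542.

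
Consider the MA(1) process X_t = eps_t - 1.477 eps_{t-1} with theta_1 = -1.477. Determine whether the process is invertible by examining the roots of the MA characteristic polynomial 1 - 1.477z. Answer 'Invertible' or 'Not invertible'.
\text{Not invertible}

The MA(q) characteristic polynomial is P(z) = 1 - 1.477z.
Invertibility requires all roots to lie outside the unit circle, i.e. |z| > 1 for every root.
This is linear in z: 1 + (-1.477) z = 0  =>  z = -1/(-1.477) = 0.677048,  |z| = 0.677048.
Moduli of all roots: 0.6770.
All moduli strictly greater than 1? No.
Verdict: Not invertible.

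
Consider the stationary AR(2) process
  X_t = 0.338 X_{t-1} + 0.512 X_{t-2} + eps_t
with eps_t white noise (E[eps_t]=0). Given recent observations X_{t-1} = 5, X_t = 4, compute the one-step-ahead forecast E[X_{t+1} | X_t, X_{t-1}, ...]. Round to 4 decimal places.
E[X_{t+1} \mid \mathcal F_t] = 3.9120

For an AR(p) model X_t = c + sum_i phi_i X_{t-i} + eps_t, the
one-step-ahead conditional mean is
  E[X_{t+1} | X_t, ...] = c + sum_i phi_i X_{t+1-i}.
Substitute known values:
  E[X_{t+1} | ...] = (0.338) * (4) + (0.512) * (5)
                   = 3.9120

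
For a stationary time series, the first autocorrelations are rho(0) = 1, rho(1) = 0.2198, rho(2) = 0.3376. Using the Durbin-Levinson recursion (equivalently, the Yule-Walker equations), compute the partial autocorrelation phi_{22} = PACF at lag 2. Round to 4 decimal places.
\phi_{22} = 0.3040

The PACF at lag k is phi_{kk}, the last component of the solution
to the Yule-Walker system G_k phi = r_k where
  (G_k)_{ij} = rho(|i - j|), (r_k)_i = rho(i), i,j = 1..k.
Equivalently, Durbin-Levinson gives phi_{kk} iteratively:
  phi_{11} = rho(1)
  phi_{kk} = [rho(k) - sum_{j=1..k-1} phi_{k-1,j} rho(k-j)]
            / [1 - sum_{j=1..k-1} phi_{k-1,j} rho(j)],
  phi_{k,j} = phi_{k-1,j} - phi_{kk} phi_{k-1,k-j},  j = 1..k-1.
Step k = 1:
  phi_11 = rho(1) = 0.2198.
Step k = 2:
  phi_22 = [rho(2) - phi_11 rho(1)] / [1 - phi_11 rho(1)] = [0.3376 - (0.2198)(0.2198)] / [1 - (0.2198)(0.2198)]
         = 0.28928796 / 0.95168796 = 0.304.
Therefore phi_{22} = 0.3040.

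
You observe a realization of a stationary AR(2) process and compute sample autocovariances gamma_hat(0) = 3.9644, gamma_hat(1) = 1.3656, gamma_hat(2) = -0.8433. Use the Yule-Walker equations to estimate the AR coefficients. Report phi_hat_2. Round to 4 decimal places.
\hat\phi_{2} = -0.3760

The Yule-Walker equations for an AR(p) process read, in matrix form,
  Gamma_p phi = r_p,   with   (Gamma_p)_{ij} = gamma(|i - j|),
                       (r_p)_i = gamma(i),   i,j = 1..p.
Substitute the sample gammas (Toeplitz matrix and right-hand side of size 2):
  Gamma_p = [[3.9644, 1.3656], [1.3656, 3.9644]]
  r_p     = [1.3656, -0.8433]
Written out:
  3.9644 phi_1 + 1.3656 phi_2 = 1.3656
  1.3656 phi_1 + 3.9644 phi_2 = -0.8433
Solve by Cramer's rule:
  det = gamma(0)^2 - gamma(1)^2 = (3.9644)^2 - (1.3656)^2 = 15.71646736 - 1.86486336 = 13.851604
  phi_hat_1 = [gamma(1) gamma(0) - gamma(1) gamma(2)] / det = [(1.3656)(3.9644) - (1.3656)(-0.8433)] / 13.851604 = 6.56539512 / 13.851604 = 0.474
  phi_hat_2 = [gamma(0) gamma(2) - gamma(1)^2] / det = [(3.9644)(-0.8433) - (1.3656)^2] / 13.851604 = -5.20804188 / 13.851604 = -0.376
So phi_hat = [0.4740, -0.3760].
Therefore phi_hat_2 = -0.3760.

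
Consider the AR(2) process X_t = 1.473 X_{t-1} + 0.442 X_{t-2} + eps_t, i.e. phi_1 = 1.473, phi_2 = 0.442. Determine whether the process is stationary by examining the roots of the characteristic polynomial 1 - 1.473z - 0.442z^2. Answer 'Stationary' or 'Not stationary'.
\text{Not stationary}

The AR(p) characteristic polynomial is P(z) = 1 - 1.473z - 0.442z^2.
Stationarity requires all roots to lie outside the unit circle, i.e. |z| > 1 for every root.
Set 1 + (-1.473) z + (-0.442) z^2 = 0, i.e. a z^2 + b z + c = 0 with a = -0.442, b = -1.473, c = 1.
Discriminant D = b^2 - 4ac = (-1.473)^2 - 4*(-0.442)*1 = 2.169729 - (-1.768) = 3.937729.
D >= 0, so the roots are real: z = (-b +/- sqrt(D)) / (2a) = (1.473 +/- 1.984371) / (-0.884).
  z_1 = (1.473 + 1.984371) / (-0.884) = -3.9111,   |z_1| = 3.9111.
  z_2 = (1.473 - 1.984371) / (-0.884) = 0.5785,   |z_2| = 0.5785.
Moduli of all roots: 3.9111, 0.5785.
All moduli strictly greater than 1? No.
Verdict: Not stationary.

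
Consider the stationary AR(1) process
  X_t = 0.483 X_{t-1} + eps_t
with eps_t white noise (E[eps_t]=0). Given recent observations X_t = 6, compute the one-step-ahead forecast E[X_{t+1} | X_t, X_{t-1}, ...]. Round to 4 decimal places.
E[X_{t+1} \mid \mathcal F_t] = 2.8980

For an AR(p) model X_t = c + sum_i phi_i X_{t-i} + eps_t, the
one-step-ahead conditional mean is
  E[X_{t+1} | X_t, ...] = c + sum_i phi_i X_{t+1-i}.
Substitute known values:
  E[X_{t+1} | ...] = (0.483) * (6)
                   = 2.8980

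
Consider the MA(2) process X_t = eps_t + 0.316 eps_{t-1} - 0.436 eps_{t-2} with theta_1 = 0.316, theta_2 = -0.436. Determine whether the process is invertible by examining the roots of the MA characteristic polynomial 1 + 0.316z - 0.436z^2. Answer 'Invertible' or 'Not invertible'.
\text{Invertible}

The MA(q) characteristic polynomial is P(z) = 1 + 0.316z - 0.436z^2.
Invertibility requires all roots to lie outside the unit circle, i.e. |z| > 1 for every root.
Set 1 + (0.316) z + (-0.436) z^2 = 0, i.e. a z^2 + b z + c = 0 with a = -0.436, b = 0.316, c = 1.
Discriminant D = b^2 - 4ac = (0.316)^2 - 4*(-0.436)*1 = 0.099856 - (-1.744) = 1.843856.
D >= 0, so the roots are real: z = (-b +/- sqrt(D)) / (2a) = (-0.316 +/- 1.357887) / (-0.872).
  z_1 = (-0.316 + 1.357887) / (-0.872) = -1.1948,   |z_1| = 1.1948.
  z_2 = (-0.316 - 1.357887) / (-0.872) = 1.9196,   |z_2| = 1.9196.
Moduli of all roots: 1.1948, 1.9196.
All moduli strictly greater than 1? Yes.
Verdict: Invertible.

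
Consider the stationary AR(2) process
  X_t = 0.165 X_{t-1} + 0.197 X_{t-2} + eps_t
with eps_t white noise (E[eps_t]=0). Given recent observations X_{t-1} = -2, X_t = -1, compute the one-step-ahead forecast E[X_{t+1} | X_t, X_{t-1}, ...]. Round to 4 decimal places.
E[X_{t+1} \mid \mathcal F_t] = -0.5590

For an AR(p) model X_t = c + sum_i phi_i X_{t-i} + eps_t, the
one-step-ahead conditional mean is
  E[X_{t+1} | X_t, ...] = c + sum_i phi_i X_{t+1-i}.
Substitute known values:
  E[X_{t+1} | ...] = (0.165) * (-1) + (0.197) * (-2)
                   = -0.5590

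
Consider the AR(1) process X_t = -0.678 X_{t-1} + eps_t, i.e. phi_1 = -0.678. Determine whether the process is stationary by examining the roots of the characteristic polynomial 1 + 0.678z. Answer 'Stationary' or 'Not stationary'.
\text{Stationary}

The AR(p) characteristic polynomial is P(z) = 1 + 0.678z.
Stationarity requires all roots to lie outside the unit circle, i.e. |z| > 1 for every root.
This is linear in z: 1 + (0.678) z = 0  =>  z = -1/(0.678) = -1.474926,  |z| = 1.474926.
Moduli of all roots: 1.4749.
All moduli strictly greater than 1? Yes.
Verdict: Stationary.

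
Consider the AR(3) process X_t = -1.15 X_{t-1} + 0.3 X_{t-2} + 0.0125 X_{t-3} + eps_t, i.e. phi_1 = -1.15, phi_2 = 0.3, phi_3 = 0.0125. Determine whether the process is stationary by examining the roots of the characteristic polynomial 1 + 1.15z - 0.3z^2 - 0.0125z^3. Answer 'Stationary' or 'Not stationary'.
\text{Not stationary}

The AR(p) characteristic polynomial is P(z) = 1 + 1.15z - 0.3z^2 - 0.0125z^3.
Stationarity requires all roots to lie outside the unit circle, i.e. |z| > 1 for every root.
Degree 3: look for a simple real root z0 first, then factor out (1 - z/z0) and solve the remaining quadratic.
Testing z0 = 4: P(4) = 1 + (1.15)(4) + (-0.3)(4)^2 + (-0.0125)(4)^3
  = 1 + (4.6) + (-4.8) + (-0.8) = 0.  So z_0 = 4 is a root, |z_0| = 4.
Divide out the factor (1 - 0.25 z) = (1 - z/z0) (since 1/z0 = 0.25):
  P(z) = (1 - 0.25 z)(1 + (1.4) z + (0.05) z^2)
  [check: z-coef 1.4 - (0.25) = 1.15; z^2-coef 0.05 - (0.25)(1.4) = -0.3; z^3-coef -(0.25)(0.05) = -0.0125.]
Remaining roots from the quadratic factor 1 + (1.4) z + (0.05) z^2:
  Set 1 + (1.4) z + (0.05) z^2 = 0, i.e. a z^2 + b z + c = 0 with a = 0.05, b = 1.4, c = 1.
  Discriminant D = b^2 - 4ac = (1.4)^2 - 4*(0.05)*1 = 1.96 - (0.2) = 1.76.
  D >= 0, so the roots are real: z = (-b +/- sqrt(D)) / (2a) = (-1.4 +/- 1.32665) / (0.1).
    z_1 = (-1.4 + 1.32665) / (0.1) = -0.7335,   |z_1| = 0.7335.
    z_2 = (-1.4 - 1.32665) / (0.1) = -27.2665,   |z_2| = 27.2665.
Moduli of all roots: 4.0000, 0.7335, 27.2665.
All moduli strictly greater than 1? No.
Verdict: Not stationary.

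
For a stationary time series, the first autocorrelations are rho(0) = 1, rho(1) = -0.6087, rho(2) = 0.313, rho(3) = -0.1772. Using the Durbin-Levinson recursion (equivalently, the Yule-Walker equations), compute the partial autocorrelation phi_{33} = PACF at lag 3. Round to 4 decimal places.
\phi_{33} = -0.0399

The PACF at lag k is phi_{kk}, the last component of the solution
to the Yule-Walker system G_k phi = r_k where
  (G_k)_{ij} = rho(|i - j|), (r_k)_i = rho(i), i,j = 1..k.
Equivalently, Durbin-Levinson gives phi_{kk} iteratively:
  phi_{11} = rho(1)
  phi_{kk} = [rho(k) - sum_{j=1..k-1} phi_{k-1,j} rho(k-j)]
            / [1 - sum_{j=1..k-1} phi_{k-1,j} rho(j)],
  phi_{k,j} = phi_{k-1,j} - phi_{kk} phi_{k-1,k-j},  j = 1..k-1.
Step k = 1:
  phi_11 = rho(1) = -0.6087.
Step k = 2:
  phi_22 = [rho(2) - phi_11 rho(1)] / [1 - phi_11 rho(1)] = [0.313 - (-0.6087)(-0.6087)] / [1 - (-0.6087)(-0.6087)]
         = -0.05751569 / 0.62948431 = -0.09137.
  Update: phi_21 = phi_11 - phi_22 phi_11 = -0.6087 - (-0.09137)(-0.6087) = -0.664317.
Step k = 3:
  phi_33 = [rho(3) - phi_21 rho(2) - phi_22 rho(1)] / [1 - phi_21 rho(1) - phi_22 rho(2)]
    numerator   = -0.1772 - (-0.664317)(0.313) - (-0.09137)(-0.6087) = -0.02488553
    denominator = 1 - (-0.664317)(-0.6087) - (-0.09137)(0.313) = 0.62422913
  phi_33 = -0.02488553 / 0.62422913 = -0.0399.
Therefore phi_{33} = -0.0399.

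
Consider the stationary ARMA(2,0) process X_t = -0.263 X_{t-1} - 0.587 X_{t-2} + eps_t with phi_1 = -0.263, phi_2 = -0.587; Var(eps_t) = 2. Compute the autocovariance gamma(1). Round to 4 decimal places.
\gamma(1) = -0.5200

Multiply the model equation by X_{t-k} and take expectations. With theta_0 = psi_0 = 1 and psi_j the MA(infinity) weights, this gives
  gamma(k) - sum_i phi_i gamma(k-i) = c_k,
  c_k = sigma^2 * sum_{j=k..q} theta_j psi_{j-k}   (c_k = 0 for k > q),
using gamma(-m) = gamma(m).
Pure AR (q = 0): c_0 = sigma^2 = 2, c_k = 0 for k >= 1.
Equations for k = 0, 1, 2 (AR order 2, c_2 = 0):
  (E0) gamma(0) = phi_1 gamma(1) + phi_2 gamma(2) + c_0
  (E1) gamma(1) = phi_1 gamma(0) + phi_2 gamma(1) + c_1
  (E2) gamma(2) = phi_1 gamma(1) + phi_2 gamma(0)
From (E1): gamma(1) = A gamma(0) + B with
  A = phi_1 / (1 - phi_2) = -0.263 / 1.587 = -0.165721,   B = c_1 / (1 - phi_2) = 0 / 1.587 = 0.
Insert (E2) into (E0): gamma(0) (1 - phi_2^2) = phi_1 (1 + phi_2) gamma(1) + c_0.
  phi_1 (1 + phi_2) = (-0.263)(0.413) = -0.108619,   1 - phi_2^2 = 0.655431.
Replace gamma(1) by A gamma(0) + B and collect gamma(0):
  gamma(0) [0.655431 - (-0.108619)(-0.165721)] = c_0 = 2
  gamma(0) * 0.63743 = 2
  gamma(0) = 2 / 0.63743 = 3.137597.
  gamma(1) = A gamma(0) = (-0.165721)(3.137597) = -0.519967.
Therefore gamma(1) = -0.5200 (to 4 decimal places).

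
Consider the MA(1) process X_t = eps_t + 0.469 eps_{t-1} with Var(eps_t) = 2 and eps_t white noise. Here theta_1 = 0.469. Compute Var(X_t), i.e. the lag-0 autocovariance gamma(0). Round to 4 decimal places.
\gamma(0) = 2.4399

For an MA(q) process X_t = eps_t + sum_i theta_i eps_{t-i} with
Var(eps_t) = sigma^2, the variance is
  gamma(0) = sigma^2 * (1 + sum_i theta_i^2).
  sum_i theta_i^2 = (0.469)^2 = 0.219961.
  gamma(0) = 2 * (1 + 0.219961) = 2 * 1.219961 = 2.439922, which rounds to 2.4399.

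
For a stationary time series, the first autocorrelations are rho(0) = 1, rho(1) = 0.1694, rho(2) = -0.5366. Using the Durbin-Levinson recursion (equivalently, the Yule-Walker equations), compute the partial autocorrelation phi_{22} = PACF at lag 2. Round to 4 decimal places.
\phi_{22} = -0.5820

The PACF at lag k is phi_{kk}, the last component of the solution
to the Yule-Walker system G_k phi = r_k where
  (G_k)_{ij} = rho(|i - j|), (r_k)_i = rho(i), i,j = 1..k.
Equivalently, Durbin-Levinson gives phi_{kk} iteratively:
  phi_{11} = rho(1)
  phi_{kk} = [rho(k) - sum_{j=1..k-1} phi_{k-1,j} rho(k-j)]
            / [1 - sum_{j=1..k-1} phi_{k-1,j} rho(j)],
  phi_{k,j} = phi_{k-1,j} - phi_{kk} phi_{k-1,k-j},  j = 1..k-1.
Step k = 1:
  phi_11 = rho(1) = 0.1694.
Step k = 2:
  phi_22 = [rho(2) - phi_11 rho(1)] / [1 - phi_11 rho(1)] = [-0.5366 - (0.1694)(0.1694)] / [1 - (0.1694)(0.1694)]
         = -0.56529636 / 0.97130364 = -0.582.
Therefore phi_{22} = -0.5820.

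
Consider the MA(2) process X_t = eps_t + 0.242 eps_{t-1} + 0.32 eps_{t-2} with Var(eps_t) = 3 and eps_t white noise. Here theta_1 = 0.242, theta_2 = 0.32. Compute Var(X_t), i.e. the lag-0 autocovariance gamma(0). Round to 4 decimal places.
\gamma(0) = 3.4829

For an MA(q) process X_t = eps_t + sum_i theta_i eps_{t-i} with
Var(eps_t) = sigma^2, the variance is
  gamma(0) = sigma^2 * (1 + sum_i theta_i^2).
  sum_i theta_i^2 = (0.242)^2 + (0.32)^2 = 0.058564 + 0.1024 = 0.160964.
  gamma(0) = 3 * (1 + 0.160964) = 3 * 1.160964 = 3.482892, which rounds to 3.4829.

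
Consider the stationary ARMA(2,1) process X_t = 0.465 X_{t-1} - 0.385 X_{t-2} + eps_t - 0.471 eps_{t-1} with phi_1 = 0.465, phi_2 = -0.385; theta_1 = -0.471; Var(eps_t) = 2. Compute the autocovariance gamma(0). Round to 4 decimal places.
\gamma(0) = 2.3965

Multiply the model equation by X_{t-k} and take expectations. With theta_0 = psi_0 = 1 and psi_j the MA(infinity) weights, this gives
  gamma(k) - sum_i phi_i gamma(k-i) = c_k,
  c_k = sigma^2 * sum_{j=k..q} theta_j psi_{j-k}   (c_k = 0 for k > q),
using gamma(-m) = gamma(m).
psi-weights needed (psi_j = theta_j + sum_i phi_i psi_{j-i}):
  psi_1 = theta_1 + phi_1 = -0.471 + (0.465) = -0.006
Right-hand sides:
  c_0 = sigma^2 (1 + theta_1 psi_1) = 2 * (1 + (-0.471)(-0.006)) = 2 * 1.002826 = 2.005652
  c_1 = sigma^2 theta_1 = 2 * (-0.471) = -0.942
  c_2 = 0
Equations for k = 0, 1, 2 (AR order 2, c_2 = 0):
  (E0) gamma(0) = phi_1 gamma(1) + phi_2 gamma(2) + c_0
  (E1) gamma(1) = phi_1 gamma(0) + phi_2 gamma(1) + c_1
  (E2) gamma(2) = phi_1 gamma(1) + phi_2 gamma(0)
From (E1): gamma(1) = A gamma(0) + B with
  A = phi_1 / (1 - phi_2) = 0.465 / 1.385 = 0.33574,   B = c_1 / (1 - phi_2) = -0.942 / 1.385 = -0.680144.
Insert (E2) into (E0): gamma(0) (1 - phi_2^2) = phi_1 (1 + phi_2) gamma(1) + c_0.
  phi_1 (1 + phi_2) = (0.465)(0.615) = 0.285975,   1 - phi_2^2 = 0.851775.
Replace gamma(1) by A gamma(0) + B and collect gamma(0):
  gamma(0) [0.851775 - (0.285975)(0.33574)] = (0.285975)(-0.680144) + 2.005652
  gamma(0) * 0.755762 = 1.811148
  gamma(0) = 1.811148 / 0.755762 = 2.396453.
Therefore gamma(0) = 2.3965 (to 4 decimal places).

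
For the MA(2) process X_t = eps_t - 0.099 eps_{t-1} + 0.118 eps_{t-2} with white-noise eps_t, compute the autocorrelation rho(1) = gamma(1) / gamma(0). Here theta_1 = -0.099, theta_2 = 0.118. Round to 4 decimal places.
\rho(1) = -0.1081

For an MA(q) process with theta_0 = 1, the autocovariance is
  gamma(k) = sigma^2 * sum_{i=0..q-k} theta_i * theta_{i+k},
and rho(k) = gamma(k) / gamma(0). Sigma^2 cancels.
  numerator   = (1)*(-0.099) + (-0.099)*(0.118) = -0.110682.
  denominator = (1)^2 + (-0.099)^2 + (0.118)^2 = 1.023725.
  rho(1) = -0.110682 / 1.023725 = -0.1081.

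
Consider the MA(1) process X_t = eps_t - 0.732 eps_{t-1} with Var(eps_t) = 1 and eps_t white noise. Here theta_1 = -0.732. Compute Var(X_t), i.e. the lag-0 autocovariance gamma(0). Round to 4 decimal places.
\gamma(0) = 1.5358

For an MA(q) process X_t = eps_t + sum_i theta_i eps_{t-i} with
Var(eps_t) = sigma^2, the variance is
  gamma(0) = sigma^2 * (1 + sum_i theta_i^2).
  sum_i theta_i^2 = (-0.732)^2 = 0.535824.
  gamma(0) = 1 * (1 + 0.535824) = 1 * 1.535824 = 1.535824, which rounds to 1.5358.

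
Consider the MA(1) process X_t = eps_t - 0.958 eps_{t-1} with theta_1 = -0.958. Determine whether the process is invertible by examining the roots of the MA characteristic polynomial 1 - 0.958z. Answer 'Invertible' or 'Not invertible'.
\text{Invertible}

The MA(q) characteristic polynomial is P(z) = 1 - 0.958z.
Invertibility requires all roots to lie outside the unit circle, i.e. |z| > 1 for every root.
This is linear in z: 1 + (-0.958) z = 0  =>  z = -1/(-0.958) = 1.043841,  |z| = 1.043841.
Moduli of all roots: 1.0438.
All moduli strictly greater than 1? Yes.
Verdict: Invertible.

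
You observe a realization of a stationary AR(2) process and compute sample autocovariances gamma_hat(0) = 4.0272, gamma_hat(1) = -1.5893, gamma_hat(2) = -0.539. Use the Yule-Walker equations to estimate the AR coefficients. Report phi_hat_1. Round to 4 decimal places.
\hat\phi_{1} = -0.5300

The Yule-Walker equations for an AR(p) process read, in matrix form,
  Gamma_p phi = r_p,   with   (Gamma_p)_{ij} = gamma(|i - j|),
                       (r_p)_i = gamma(i),   i,j = 1..p.
Substitute the sample gammas (Toeplitz matrix and right-hand side of size 2):
  Gamma_p = [[4.0272, -1.5893], [-1.5893, 4.0272]]
  r_p     = [-1.5893, -0.539]
Written out:
  4.0272 phi_1 - 1.5893 phi_2 = -1.5893
  -1.5893 phi_1 + 4.0272 phi_2 = -0.539
Solve by Cramer's rule:
  det = gamma(0)^2 - gamma(1)^2 = (4.0272)^2 - (-1.5893)^2 = 16.21833984 - 2.52587449 = 13.69246535
  phi_hat_1 = [gamma(1) gamma(0) - gamma(1) gamma(2)] / det = [(-1.5893)(4.0272) - (-1.5893)(-0.539)] / 13.69246535 = -7.25706166 / 13.69246535 = -0.53
  phi_hat_2 = [gamma(0) gamma(2) - gamma(1)^2] / det = [(4.0272)(-0.539) - (-1.5893)^2] / 13.69246535 = -4.69653529 / 13.69246535 = -0.343
So phi_hat = [-0.5300, -0.3430].
Therefore phi_hat_1 = -0.5300.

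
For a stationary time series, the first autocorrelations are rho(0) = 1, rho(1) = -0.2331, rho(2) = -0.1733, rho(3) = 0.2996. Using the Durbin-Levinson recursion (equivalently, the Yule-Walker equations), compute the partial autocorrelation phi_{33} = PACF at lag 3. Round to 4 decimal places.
\phi_{33} = 0.2171

The PACF at lag k is phi_{kk}, the last component of the solution
to the Yule-Walker system G_k phi = r_k where
  (G_k)_{ij} = rho(|i - j|), (r_k)_i = rho(i), i,j = 1..k.
Equivalently, Durbin-Levinson gives phi_{kk} iteratively:
  phi_{11} = rho(1)
  phi_{kk} = [rho(k) - sum_{j=1..k-1} phi_{k-1,j} rho(k-j)]
            / [1 - sum_{j=1..k-1} phi_{k-1,j} rho(j)],
  phi_{k,j} = phi_{k-1,j} - phi_{kk} phi_{k-1,k-j},  j = 1..k-1.
Step k = 1:
  phi_11 = rho(1) = -0.2331.
Step k = 2:
  phi_22 = [rho(2) - phi_11 rho(1)] / [1 - phi_11 rho(1)] = [-0.1733 - (-0.2331)(-0.2331)] / [1 - (-0.2331)(-0.2331)]
         = -0.22763561 / 0.94566439 = -0.240715.
  Update: phi_21 = phi_11 - phi_22 phi_11 = -0.2331 - (-0.240715)(-0.2331) = -0.289211.
Step k = 3:
  phi_33 = [rho(3) - phi_21 rho(2) - phi_22 rho(1)] / [1 - phi_21 rho(1) - phi_22 rho(2)]
    numerator   = 0.2996 - (-0.289211)(-0.1733) - (-0.240715)(-0.2331) = 0.19336912
    denominator = 1 - (-0.289211)(-0.2331) - (-0.240715)(-0.1733) = 0.89086908
  phi_33 = 0.19336912 / 0.89086908 = 0.2171.
Therefore phi_{33} = 0.2171.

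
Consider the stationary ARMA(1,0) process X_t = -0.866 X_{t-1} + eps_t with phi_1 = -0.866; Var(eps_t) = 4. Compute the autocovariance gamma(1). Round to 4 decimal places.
\gamma(1) = -13.8536

Multiply the model equation by X_{t-k} and take expectations. With theta_0 = psi_0 = 1 and psi_j the MA(infinity) weights, this gives
  gamma(k) - sum_i phi_i gamma(k-i) = c_k,
  c_k = sigma^2 * sum_{j=k..q} theta_j psi_{j-k}   (c_k = 0 for k > q),
using gamma(-m) = gamma(m).
Pure AR (q = 0): c_0 = sigma^2 = 4, c_k = 0 for k >= 1.
Equations for k = 0 and k = 1 (AR order 1):
  gamma(0) = phi_1 gamma(1) + c_0
  gamma(1) = phi_1 gamma(0) + c_1
Substituting the second into the first: gamma(0) (1 - phi_1^2) = c_0 + phi_1 c_1, so
  gamma(0) = c_0 / (1 - phi_1^2) = 4 / (1 - (-0.866)^2) = 4 / 0.250044 = 15.997184.
  gamma(1) = phi_1 gamma(0) = (-0.866)(15.997184) = -13.853562.
Therefore gamma(1) = -13.8536 (to 4 decimal places).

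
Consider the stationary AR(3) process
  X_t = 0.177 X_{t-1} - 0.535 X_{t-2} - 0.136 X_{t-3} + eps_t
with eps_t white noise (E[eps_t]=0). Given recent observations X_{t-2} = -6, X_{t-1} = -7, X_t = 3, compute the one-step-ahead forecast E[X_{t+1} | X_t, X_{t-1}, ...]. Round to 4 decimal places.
E[X_{t+1} \mid \mathcal F_t] = 5.0920

For an AR(p) model X_t = c + sum_i phi_i X_{t-i} + eps_t, the
one-step-ahead conditional mean is
  E[X_{t+1} | X_t, ...] = c + sum_i phi_i X_{t+1-i}.
Substitute known values:
  E[X_{t+1} | ...] = (0.177) * (3) + (-0.535) * (-7) + (-0.136) * (-6)
                   = 5.0920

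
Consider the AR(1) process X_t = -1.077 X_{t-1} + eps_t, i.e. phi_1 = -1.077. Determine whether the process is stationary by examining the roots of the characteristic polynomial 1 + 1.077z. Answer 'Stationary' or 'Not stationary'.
\text{Not stationary}

The AR(p) characteristic polynomial is P(z) = 1 + 1.077z.
Stationarity requires all roots to lie outside the unit circle, i.e. |z| > 1 for every root.
This is linear in z: 1 + (1.077) z = 0  =>  z = -1/(1.077) = -0.928505,  |z| = 0.928505.
Moduli of all roots: 0.9285.
All moduli strictly greater than 1? No.
Verdict: Not stationary.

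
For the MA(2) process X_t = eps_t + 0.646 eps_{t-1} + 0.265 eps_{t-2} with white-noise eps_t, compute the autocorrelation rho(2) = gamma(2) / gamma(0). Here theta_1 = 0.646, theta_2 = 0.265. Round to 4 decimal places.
\rho(2) = 0.1781

For an MA(q) process with theta_0 = 1, the autocovariance is
  gamma(k) = sigma^2 * sum_{i=0..q-k} theta_i * theta_{i+k},
and rho(k) = gamma(k) / gamma(0). Sigma^2 cancels.
  numerator   = (1)*(0.265) = 0.265.
  denominator = (1)^2 + (0.646)^2 + (0.265)^2 = 1.487541.
  rho(2) = 0.265 / 1.487541 = 0.1781.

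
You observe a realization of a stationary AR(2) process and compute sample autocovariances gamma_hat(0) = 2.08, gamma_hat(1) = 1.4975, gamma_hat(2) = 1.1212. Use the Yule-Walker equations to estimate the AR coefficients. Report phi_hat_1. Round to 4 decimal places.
\hat\phi_{1} = 0.6890

The Yule-Walker equations for an AR(p) process read, in matrix form,
  Gamma_p phi = r_p,   with   (Gamma_p)_{ij} = gamma(|i - j|),
                       (r_p)_i = gamma(i),   i,j = 1..p.
Substitute the sample gammas (Toeplitz matrix and right-hand side of size 2):
  Gamma_p = [[2.08, 1.4975], [1.4975, 2.08]]
  r_p     = [1.4975, 1.1212]
Written out:
  2.08 phi_1 + 1.4975 phi_2 = 1.4975
  1.4975 phi_1 + 2.08 phi_2 = 1.1212
Solve by Cramer's rule:
  det = gamma(0)^2 - gamma(1)^2 = (2.08)^2 - (1.4975)^2 = 4.3264 - 2.24250625 = 2.08389375
  phi_hat_1 = [gamma(1) gamma(0) - gamma(1) gamma(2)] / det = [(1.4975)(2.08) - (1.4975)(1.1212)] / 2.08389375 = 1.435803 / 2.08389375 = 0.689
  phi_hat_2 = [gamma(0) gamma(2) - gamma(1)^2] / det = [(2.08)(1.1212) - (1.4975)^2] / 2.08389375 = 0.08958975 / 2.08389375 = 0.043
So phi_hat = [0.6890, 0.0430].
Therefore phi_hat_1 = 0.6890.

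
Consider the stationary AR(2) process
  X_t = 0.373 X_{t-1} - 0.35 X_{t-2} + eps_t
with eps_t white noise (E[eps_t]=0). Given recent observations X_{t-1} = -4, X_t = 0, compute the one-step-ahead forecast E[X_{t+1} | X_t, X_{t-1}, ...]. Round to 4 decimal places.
E[X_{t+1} \mid \mathcal F_t] = 1.4000

For an AR(p) model X_t = c + sum_i phi_i X_{t-i} + eps_t, the
one-step-ahead conditional mean is
  E[X_{t+1} | X_t, ...] = c + sum_i phi_i X_{t+1-i}.
Substitute known values:
  E[X_{t+1} | ...] = (0.373) * (0) + (-0.35) * (-4)
                   = 1.4000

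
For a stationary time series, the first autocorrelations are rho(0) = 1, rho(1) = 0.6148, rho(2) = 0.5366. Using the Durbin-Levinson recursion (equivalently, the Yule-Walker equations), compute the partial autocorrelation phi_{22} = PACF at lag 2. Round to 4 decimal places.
\phi_{22} = 0.2550

The PACF at lag k is phi_{kk}, the last component of the solution
to the Yule-Walker system G_k phi = r_k where
  (G_k)_{ij} = rho(|i - j|), (r_k)_i = rho(i), i,j = 1..k.
Equivalently, Durbin-Levinson gives phi_{kk} iteratively:
  phi_{11} = rho(1)
  phi_{kk} = [rho(k) - sum_{j=1..k-1} phi_{k-1,j} rho(k-j)]
            / [1 - sum_{j=1..k-1} phi_{k-1,j} rho(j)],
  phi_{k,j} = phi_{k-1,j} - phi_{kk} phi_{k-1,k-j},  j = 1..k-1.
Step k = 1:
  phi_11 = rho(1) = 0.6148.
Step k = 2:
  phi_22 = [rho(2) - phi_11 rho(1)] / [1 - phi_11 rho(1)] = [0.5366 - (0.6148)(0.6148)] / [1 - (0.6148)(0.6148)]
         = 0.15862096 / 0.62202096 = 0.255.
Therefore phi_{22} = 0.2550.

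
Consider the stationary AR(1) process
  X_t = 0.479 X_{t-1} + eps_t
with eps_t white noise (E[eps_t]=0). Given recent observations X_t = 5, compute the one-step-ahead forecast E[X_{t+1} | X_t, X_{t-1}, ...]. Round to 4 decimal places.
E[X_{t+1} \mid \mathcal F_t] = 2.3950

For an AR(p) model X_t = c + sum_i phi_i X_{t-i} + eps_t, the
one-step-ahead conditional mean is
  E[X_{t+1} | X_t, ...] = c + sum_i phi_i X_{t+1-i}.
Substitute known values:
  E[X_{t+1} | ...] = (0.479) * (5)
                   = 2.3950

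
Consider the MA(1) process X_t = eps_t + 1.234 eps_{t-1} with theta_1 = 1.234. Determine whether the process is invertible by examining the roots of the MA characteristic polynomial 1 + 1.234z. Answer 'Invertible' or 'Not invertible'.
\text{Not invertible}

The MA(q) characteristic polynomial is P(z) = 1 + 1.234z.
Invertibility requires all roots to lie outside the unit circle, i.e. |z| > 1 for every root.
This is linear in z: 1 + (1.234) z = 0  =>  z = -1/(1.234) = -0.810373,  |z| = 0.810373.
Moduli of all roots: 0.8104.
All moduli strictly greater than 1? No.
Verdict: Not invertible.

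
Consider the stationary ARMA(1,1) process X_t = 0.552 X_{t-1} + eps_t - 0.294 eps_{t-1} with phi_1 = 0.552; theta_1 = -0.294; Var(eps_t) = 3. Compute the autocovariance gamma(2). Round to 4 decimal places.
\gamma(2) = 0.5148

Multiply the model equation by X_{t-k} and take expectations. With theta_0 = psi_0 = 1 and psi_j the MA(infinity) weights, this gives
  gamma(k) - sum_i phi_i gamma(k-i) = c_k,
  c_k = sigma^2 * sum_{j=k..q} theta_j psi_{j-k}   (c_k = 0 for k > q),
using gamma(-m) = gamma(m).
psi-weights needed (psi_j = theta_j + sum_i phi_i psi_{j-i}):
  psi_1 = theta_1 + phi_1 = -0.294 + (0.552) = 0.258
Right-hand sides:
  c_0 = sigma^2 (1 + theta_1 psi_1) = 3 * (1 + (-0.294)(0.258)) = 3 * 0.924148 = 2.772444
  c_1 = sigma^2 theta_1 = 3 * (-0.294) = -0.882
  c_2 = 0
Equations for k = 0 and k = 1 (AR order 1):
  gamma(0) = phi_1 gamma(1) + c_0
  gamma(1) = phi_1 gamma(0) + c_1
Substituting the second into the first: gamma(0) (1 - phi_1^2) = c_0 + phi_1 c_1, so
  gamma(0) = (c_0 + phi_1 c_1) / (1 - phi_1^2) = (2.772444 + (0.552)(-0.882)) / (1 - (0.552)^2) = 2.28558 / 0.695296 = 3.287204.
  gamma(1) = phi_1 gamma(0) + c_1 = (0.552)(3.287204) + (-0.882) = 0.932537.
For k = 2 (> q): gamma(2) = phi_1 gamma(1) = (0.552)(0.932537) = 0.51476.
Therefore gamma(2) = 0.5148 (to 4 decimal places).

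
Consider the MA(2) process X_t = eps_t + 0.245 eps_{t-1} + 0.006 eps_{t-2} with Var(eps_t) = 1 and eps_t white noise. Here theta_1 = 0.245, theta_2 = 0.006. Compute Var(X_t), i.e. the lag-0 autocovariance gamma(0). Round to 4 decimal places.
\gamma(0) = 1.0601

For an MA(q) process X_t = eps_t + sum_i theta_i eps_{t-i} with
Var(eps_t) = sigma^2, the variance is
  gamma(0) = sigma^2 * (1 + sum_i theta_i^2).
  sum_i theta_i^2 = (0.245)^2 + (0.006)^2 = 0.060025 + 0.000036 = 0.060061.
  gamma(0) = 1 * (1 + 0.060061) = 1 * 1.060061 = 1.060061, which rounds to 1.0601.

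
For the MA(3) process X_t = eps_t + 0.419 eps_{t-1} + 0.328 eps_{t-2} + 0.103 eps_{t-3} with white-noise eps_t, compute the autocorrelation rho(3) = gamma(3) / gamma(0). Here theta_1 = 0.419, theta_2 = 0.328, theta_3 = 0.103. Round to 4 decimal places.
\rho(3) = 0.0796

For an MA(q) process with theta_0 = 1, the autocovariance is
  gamma(k) = sigma^2 * sum_{i=0..q-k} theta_i * theta_{i+k},
and rho(k) = gamma(k) / gamma(0). Sigma^2 cancels.
  numerator   = (1)*(0.103) = 0.103.
  denominator = (1)^2 + (0.419)^2 + (0.328)^2 + (0.103)^2 = 1.293754.
  rho(3) = 0.103 / 1.293754 = 0.0796.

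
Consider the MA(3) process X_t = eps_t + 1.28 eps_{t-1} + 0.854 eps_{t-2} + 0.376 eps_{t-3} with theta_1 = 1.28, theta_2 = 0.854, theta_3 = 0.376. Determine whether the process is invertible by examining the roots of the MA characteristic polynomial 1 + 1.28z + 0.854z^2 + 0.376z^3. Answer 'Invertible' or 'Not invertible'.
\text{Invertible}

The MA(q) characteristic polynomial is P(z) = 1 + 1.28z + 0.854z^2 + 0.376z^3.
Invertibility requires all roots to lie outside the unit circle, i.e. |z| > 1 for every root.
Degree 3: look for a simple real root z0 first, then factor out (1 - z/z0) and solve the remaining quadratic.
Testing z0 = -1.25: P(-1.25) = 1 + (1.28)(-1.25) + (0.854)(-1.25)^2 + (0.376)(-1.25)^3
  = 1 + (-1.6) + (1.334375) + (-0.734375) = 0.  So z_0 = -1.25 is a root, |z_0| = 1.25.
Divide out the factor (1 + 0.8 z) = (1 - z/z0) (since 1/z0 = -0.8):
  P(z) = (1 + 0.8 z)(1 + (0.48) z + (0.47) z^2)
  [check: z-coef 0.48 - (-0.8) = 1.28; z^2-coef 0.47 - (-0.8)(0.48) = 0.854; z^3-coef -(-0.8)(0.47) = 0.376.]
Remaining roots from the quadratic factor 1 + (0.48) z + (0.47) z^2:
  Set 1 + (0.48) z + (0.47) z^2 = 0, i.e. a z^2 + b z + c = 0 with a = 0.47, b = 0.48, c = 1.
  Discriminant D = b^2 - 4ac = (0.48)^2 - 4*(0.47)*1 = 0.2304 - (1.88) = -1.6496.
  D < 0, so the roots are the complex-conjugate pair z = (-b +/- i sqrt(-D)) / (2a) = -0.5106 +/- 1.3663i.
  For a conjugate pair |z|^2 = z * conj(z) = (product of roots) = c/a = 1/(0.47) = 2.12766, so |z| = sqrt(2.12766) = 1.4586 for both roots.
Moduli of all roots: 1.2500, 1.4586, 1.4586.
All moduli strictly greater than 1? Yes.
Verdict: Invertible.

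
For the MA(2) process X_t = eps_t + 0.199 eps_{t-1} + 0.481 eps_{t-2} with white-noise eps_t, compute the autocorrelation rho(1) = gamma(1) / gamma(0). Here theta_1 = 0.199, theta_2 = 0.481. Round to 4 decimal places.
\rho(1) = 0.2319

For an MA(q) process with theta_0 = 1, the autocovariance is
  gamma(k) = sigma^2 * sum_{i=0..q-k} theta_i * theta_{i+k},
and rho(k) = gamma(k) / gamma(0). Sigma^2 cancels.
  numerator   = (1)*(0.199) + (0.199)*(0.481) = 0.294719.
  denominator = (1)^2 + (0.199)^2 + (0.481)^2 = 1.270962.
  rho(1) = 0.294719 / 1.270962 = 0.2319.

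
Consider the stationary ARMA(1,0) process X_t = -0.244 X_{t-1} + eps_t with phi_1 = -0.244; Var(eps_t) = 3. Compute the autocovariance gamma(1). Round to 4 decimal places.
\gamma(1) = -0.7783

Multiply the model equation by X_{t-k} and take expectations. With theta_0 = psi_0 = 1 and psi_j the MA(infinity) weights, this gives
  gamma(k) - sum_i phi_i gamma(k-i) = c_k,
  c_k = sigma^2 * sum_{j=k..q} theta_j psi_{j-k}   (c_k = 0 for k > q),
using gamma(-m) = gamma(m).
Pure AR (q = 0): c_0 = sigma^2 = 3, c_k = 0 for k >= 1.
Equations for k = 0 and k = 1 (AR order 1):
  gamma(0) = phi_1 gamma(1) + c_0
  gamma(1) = phi_1 gamma(0) + c_1
Substituting the second into the first: gamma(0) (1 - phi_1^2) = c_0 + phi_1 c_1, so
  gamma(0) = c_0 / (1 - phi_1^2) = 3 / (1 - (-0.244)^2) = 3 / 0.940464 = 3.189915.
  gamma(1) = phi_1 gamma(0) = (-0.244)(3.189915) = -0.778339.
Therefore gamma(1) = -0.7783 (to 4 decimal places).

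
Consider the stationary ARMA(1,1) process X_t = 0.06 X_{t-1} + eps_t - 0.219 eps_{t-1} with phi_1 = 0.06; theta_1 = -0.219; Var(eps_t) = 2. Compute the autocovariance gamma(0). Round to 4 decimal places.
\gamma(0) = 2.0507

Multiply the model equation by X_{t-k} and take expectations. With theta_0 = psi_0 = 1 and psi_j the MA(infinity) weights, this gives
  gamma(k) - sum_i phi_i gamma(k-i) = c_k,
  c_k = sigma^2 * sum_{j=k..q} theta_j psi_{j-k}   (c_k = 0 for k > q),
using gamma(-m) = gamma(m).
psi-weights needed (psi_j = theta_j + sum_i phi_i psi_{j-i}):
  psi_1 = theta_1 + phi_1 = -0.219 + (0.06) = -0.159
Right-hand sides:
  c_0 = sigma^2 (1 + theta_1 psi_1) = 2 * (1 + (-0.219)(-0.159)) = 2 * 1.034821 = 2.069642
  c_1 = sigma^2 theta_1 = 2 * (-0.219) = -0.438
  c_2 = 0
Equations for k = 0 and k = 1 (AR order 1):
  gamma(0) = phi_1 gamma(1) + c_0
  gamma(1) = phi_1 gamma(0) + c_1
Substituting the second into the first: gamma(0) (1 - phi_1^2) = c_0 + phi_1 c_1, so
  gamma(0) = (c_0 + phi_1 c_1) / (1 - phi_1^2) = (2.069642 + (0.06)(-0.438)) / (1 - (0.06)^2) = 2.043362 / 0.9964 = 2.050745.
Therefore gamma(0) = 2.0507 (to 4 decimal places).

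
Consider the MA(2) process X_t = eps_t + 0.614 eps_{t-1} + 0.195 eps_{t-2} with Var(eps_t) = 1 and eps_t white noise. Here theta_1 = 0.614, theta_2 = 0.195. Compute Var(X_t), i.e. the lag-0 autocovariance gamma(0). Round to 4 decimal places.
\gamma(0) = 1.4150

For an MA(q) process X_t = eps_t + sum_i theta_i eps_{t-i} with
Var(eps_t) = sigma^2, the variance is
  gamma(0) = sigma^2 * (1 + sum_i theta_i^2).
  sum_i theta_i^2 = (0.614)^2 + (0.195)^2 = 0.376996 + 0.038025 = 0.415021.
  gamma(0) = 1 * (1 + 0.415021) = 1 * 1.415021 = 1.415021, which rounds to 1.4150.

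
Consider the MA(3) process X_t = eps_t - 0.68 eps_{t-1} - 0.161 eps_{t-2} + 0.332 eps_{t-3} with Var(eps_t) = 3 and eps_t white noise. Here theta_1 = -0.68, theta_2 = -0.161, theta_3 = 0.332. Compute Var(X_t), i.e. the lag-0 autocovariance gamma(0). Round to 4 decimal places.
\gamma(0) = 4.7956

For an MA(q) process X_t = eps_t + sum_i theta_i eps_{t-i} with
Var(eps_t) = sigma^2, the variance is
  gamma(0) = sigma^2 * (1 + sum_i theta_i^2).
  sum_i theta_i^2 = (-0.68)^2 + (-0.161)^2 + (0.332)^2 = 0.4624 + 0.025921 + 0.110224 = 0.598545.
  gamma(0) = 3 * (1 + 0.598545) = 3 * 1.598545 = 4.795635, which rounds to 4.7956.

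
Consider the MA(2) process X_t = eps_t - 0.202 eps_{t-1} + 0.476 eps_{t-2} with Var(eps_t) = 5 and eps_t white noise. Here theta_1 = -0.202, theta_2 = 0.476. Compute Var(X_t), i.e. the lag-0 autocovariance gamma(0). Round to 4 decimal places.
\gamma(0) = 6.3369

For an MA(q) process X_t = eps_t + sum_i theta_i eps_{t-i} with
Var(eps_t) = sigma^2, the variance is
  gamma(0) = sigma^2 * (1 + sum_i theta_i^2).
  sum_i theta_i^2 = (-0.202)^2 + (0.476)^2 = 0.040804 + 0.226576 = 0.26738.
  gamma(0) = 5 * (1 + 0.26738) = 5 * 1.26738 = 6.3369.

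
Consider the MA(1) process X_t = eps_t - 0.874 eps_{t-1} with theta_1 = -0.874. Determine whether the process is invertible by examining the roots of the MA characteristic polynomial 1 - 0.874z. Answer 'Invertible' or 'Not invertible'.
\text{Invertible}

The MA(q) characteristic polynomial is P(z) = 1 - 0.874z.
Invertibility requires all roots to lie outside the unit circle, i.e. |z| > 1 for every root.
This is linear in z: 1 + (-0.874) z = 0  =>  z = -1/(-0.874) = 1.144165,  |z| = 1.144165.
Moduli of all roots: 1.1442.
All moduli strictly greater than 1? Yes.
Verdict: Invertible.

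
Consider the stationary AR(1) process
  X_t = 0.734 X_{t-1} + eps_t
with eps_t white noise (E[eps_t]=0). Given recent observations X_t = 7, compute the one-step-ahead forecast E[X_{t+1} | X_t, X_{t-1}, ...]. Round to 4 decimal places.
E[X_{t+1} \mid \mathcal F_t] = 5.1380

For an AR(p) model X_t = c + sum_i phi_i X_{t-i} + eps_t, the
one-step-ahead conditional mean is
  E[X_{t+1} | X_t, ...] = c + sum_i phi_i X_{t+1-i}.
Substitute known values:
  E[X_{t+1} | ...] = (0.734) * (7)
                   = 5.1380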